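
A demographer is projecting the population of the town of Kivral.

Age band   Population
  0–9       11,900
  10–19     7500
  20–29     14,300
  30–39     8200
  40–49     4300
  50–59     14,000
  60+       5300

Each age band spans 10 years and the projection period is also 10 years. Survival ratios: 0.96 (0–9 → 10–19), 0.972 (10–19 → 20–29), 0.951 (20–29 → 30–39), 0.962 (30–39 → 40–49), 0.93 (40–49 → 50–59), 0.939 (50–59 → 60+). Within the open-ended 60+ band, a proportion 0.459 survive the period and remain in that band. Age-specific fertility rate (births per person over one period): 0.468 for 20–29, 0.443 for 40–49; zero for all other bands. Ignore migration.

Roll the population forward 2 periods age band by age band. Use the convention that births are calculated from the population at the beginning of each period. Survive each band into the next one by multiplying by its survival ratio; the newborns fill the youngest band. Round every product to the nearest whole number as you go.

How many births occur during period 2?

6906

Period 1.
Births: 14300 × 0.468 = 6692, 4300 × 0.443 = 1905 — total 8597
10–19: 11900 × 0.96 = 11424
20–29: 7500 × 0.972 = 7290
30–39: 14300 × 0.951 = 13599
40–49: 8200 × 0.962 = 7888
50–59: 4300 × 0.93 = 3999
60+: 14000 × 0.939 + 5300 × 0.459 = 13146 + 2433 = 15579
Population now: 0–9=8597, 10–19=11424, 20–29=7290, 30–39=13599, 40–49=7888, 50–59=3999, 60+=15579
Period 2.
Births: 7290 × 0.468 = 3412, 7888 × 0.443 = 3494 — total 6906
10–19: 8597 × 0.96 = 8253
20–29: 11424 × 0.972 = 11104
30–39: 7290 × 0.951 = 6933
40–49: 13599 × 0.962 = 13082
50–59: 7888 × 0.93 = 7336
60+: 3999 × 0.939 + 15579 × 0.459 = 3755 + 7151 = 10906
Population now: 0–9=6906, 10–19=8253, 20–29=11104, 30–39=6933, 40–49=13082, 50–59=7336, 60+=10906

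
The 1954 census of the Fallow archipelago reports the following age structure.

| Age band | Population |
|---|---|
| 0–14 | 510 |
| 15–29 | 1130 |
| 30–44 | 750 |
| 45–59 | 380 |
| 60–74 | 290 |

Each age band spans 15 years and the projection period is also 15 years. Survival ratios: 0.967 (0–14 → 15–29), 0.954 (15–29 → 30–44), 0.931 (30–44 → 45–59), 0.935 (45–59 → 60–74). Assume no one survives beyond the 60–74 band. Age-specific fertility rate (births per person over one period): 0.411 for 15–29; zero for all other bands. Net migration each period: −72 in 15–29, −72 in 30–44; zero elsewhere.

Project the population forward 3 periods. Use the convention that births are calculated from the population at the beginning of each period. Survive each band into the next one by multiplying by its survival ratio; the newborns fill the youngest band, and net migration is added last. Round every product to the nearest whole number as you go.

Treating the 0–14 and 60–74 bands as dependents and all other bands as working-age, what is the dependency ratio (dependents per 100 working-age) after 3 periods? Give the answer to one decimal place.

(Bands numbered youngest = 1 to oldest = 5.)
— Period 1 —
Births: 1130 × 0.411 = 464
Band 2: 510 × 0.967 = 493
Band 3: 1130 × 0.954 = 1078
Band 4: 750 × 0.931 = 698
Band 5: 380 × 0.935 = 355
Net migration: Band 2 − 72 → 421; Band 3 − 72 → 1006
Population now: 0–14=464, 15–29=421, 30–44=1006, 45–59=698, 60–74=355
— Period 2 —
Births: 421 × 0.411 = 173
Band 2: 464 × 0.967 = 449
Band 3: 421 × 0.954 = 402
Band 4: 1006 × 0.931 = 937
Band 5: 698 × 0.935 = 653
Net migration: Band 2 − 72 → 377; Band 3 − 72 → 330
Population now: 0–14=173, 15–29=377, 30–44=330, 45–59=937, 60–74=653
— Period 3 —
Births: 377 × 0.411 = 155
Band 2: 173 × 0.967 = 167
Band 3: 377 × 0.954 = 360
Band 4: 330 × 0.931 = 307
Band 5: 937 × 0.935 = 876
Net migration: Band 2 − 72 → 95; Band 3 − 72 → 288
Population now: 0–14=155, 15–29=95, 30–44=288, 45–59=307, 60–74=876
Dependents (band 0–14 + band 60–74) = 155 + 876 = 1031; working-age = 690; ratio = 1031/690 × 100 = 149.4

149.4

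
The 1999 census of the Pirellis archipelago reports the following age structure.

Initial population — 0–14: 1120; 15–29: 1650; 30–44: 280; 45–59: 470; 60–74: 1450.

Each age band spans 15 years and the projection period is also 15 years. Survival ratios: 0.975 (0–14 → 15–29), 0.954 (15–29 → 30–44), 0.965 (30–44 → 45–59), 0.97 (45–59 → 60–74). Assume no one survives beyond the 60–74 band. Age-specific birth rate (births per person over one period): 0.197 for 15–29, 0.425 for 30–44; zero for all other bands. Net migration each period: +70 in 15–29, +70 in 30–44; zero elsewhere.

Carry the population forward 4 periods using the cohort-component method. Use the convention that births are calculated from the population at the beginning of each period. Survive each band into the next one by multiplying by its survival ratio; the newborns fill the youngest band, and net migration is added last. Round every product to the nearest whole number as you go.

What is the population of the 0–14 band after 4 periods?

426

Call the bands 1 to 5, youngest first.
[period 1]
Births: 1650 * 0.197 = 325 ; 280 * 0.425 = 119 → total 444
Band 2: 1120 * 0.975 = 1092
Band 3: 1650 * 0.954 = 1574
Band 4: 280 * 0.965 = 270
Band 5: 470 * 0.97 = 456
Net migration: Band 2 + 70 → 1162; Band 3 + 70 → 1644
Population now: 0–14=444, 15–29=1162, 30–44=1644, 45–59=270, 60–74=456
[period 2]
Births: 1162 * 0.197 = 229 ; 1644 * 0.425 = 699 → total 928
Band 2: 444 * 0.975 = 433
Band 3: 1162 * 0.954 = 1109
Band 4: 1644 * 0.965 = 1586
Band 5: 270 * 0.97 = 262
Net migration: Band 2 + 70 → 503; Band 3 + 70 → 1179
Population now: 0–14=928, 15–29=503, 30–44=1179, 45–59=1586, 60–74=262
[period 3]
Births: 503 * 0.197 = 99 ; 1179 * 0.425 = 501 → total 600
Band 2: 928 * 0.975 = 905
Band 3: 503 * 0.954 = 480
Band 4: 1179 * 0.965 = 1138
Band 5: 1586 * 0.97 = 1538
Net migration: Band 2 + 70 → 975; Band 3 + 70 → 550
Population now: 0–14=600, 15–29=975, 30–44=550, 45–59=1138, 60–74=1538
[period 4]
Births: 975 * 0.197 = 192 ; 550 * 0.425 = 234 → total 426
Band 2: 600 * 0.975 = 585
Band 3: 975 * 0.954 = 930
Band 4: 550 * 0.965 = 531
Band 5: 1138 * 0.97 = 1104
Net migration: Band 2 + 70 → 655; Band 3 + 70 → 1000
Population now: 0–14=426, 15–29=655, 30–44=1000, 45–59=531, 60–74=1104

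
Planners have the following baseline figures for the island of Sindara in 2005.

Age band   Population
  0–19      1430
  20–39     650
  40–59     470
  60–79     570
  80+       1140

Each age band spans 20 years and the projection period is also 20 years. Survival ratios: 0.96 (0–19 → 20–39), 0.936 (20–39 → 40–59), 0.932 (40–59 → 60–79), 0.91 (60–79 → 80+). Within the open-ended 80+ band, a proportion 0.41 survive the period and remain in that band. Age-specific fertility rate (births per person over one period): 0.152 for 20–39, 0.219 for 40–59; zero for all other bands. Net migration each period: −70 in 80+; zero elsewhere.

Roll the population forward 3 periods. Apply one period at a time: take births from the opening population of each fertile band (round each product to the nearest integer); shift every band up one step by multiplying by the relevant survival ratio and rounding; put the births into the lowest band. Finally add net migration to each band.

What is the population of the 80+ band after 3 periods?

(Bands numbered youngest = 1 to oldest = 5.)
After projecting period 1:
Births: 650 * 0.152 = 99 ; 470 * 0.219 = 103 → 202
Band 2: 1430 * 0.96 = 1373
Band 3: 650 * 0.936 = 608
Band 4: 470 * 0.932 = 438
Band 5: 570 * 0.91 + 1140 * 0.41 = 519 + 467 = 986
Net migration: Band 5 − 70 → 916
Population now: 0–19=202, 20–39=1373, 40–59=608, 60–79=438, 80+=916
After projecting period 2:
Births: 1373 * 0.152 = 209 ; 608 * 0.219 = 133 → 342
Band 2: 202 * 0.96 = 194
Band 3: 1373 * 0.936 = 1285
Band 4: 608 * 0.932 = 567
Band 5: 438 * 0.91 + 916 * 0.41 = 399 + 376 = 775
Net migration: Band 5 − 70 → 705
Population now: 0–19=342, 20–39=194, 40–59=1285, 60–79=567, 80+=705
After projecting period 3:
Births: 194 * 0.152 = 29 ; 1285 * 0.219 = 281 → 310
Band 2: 342 * 0.96 = 328
Band 3: 194 * 0.936 = 182
Band 4: 1285 * 0.932 = 1198
Band 5: 567 * 0.91 + 705 * 0.41 = 516 + 289 = 805
Net migration: Band 5 − 70 → 735
Population now: 0–19=310, 20–39=328, 40–59=182, 60–79=1198, 80+=735

735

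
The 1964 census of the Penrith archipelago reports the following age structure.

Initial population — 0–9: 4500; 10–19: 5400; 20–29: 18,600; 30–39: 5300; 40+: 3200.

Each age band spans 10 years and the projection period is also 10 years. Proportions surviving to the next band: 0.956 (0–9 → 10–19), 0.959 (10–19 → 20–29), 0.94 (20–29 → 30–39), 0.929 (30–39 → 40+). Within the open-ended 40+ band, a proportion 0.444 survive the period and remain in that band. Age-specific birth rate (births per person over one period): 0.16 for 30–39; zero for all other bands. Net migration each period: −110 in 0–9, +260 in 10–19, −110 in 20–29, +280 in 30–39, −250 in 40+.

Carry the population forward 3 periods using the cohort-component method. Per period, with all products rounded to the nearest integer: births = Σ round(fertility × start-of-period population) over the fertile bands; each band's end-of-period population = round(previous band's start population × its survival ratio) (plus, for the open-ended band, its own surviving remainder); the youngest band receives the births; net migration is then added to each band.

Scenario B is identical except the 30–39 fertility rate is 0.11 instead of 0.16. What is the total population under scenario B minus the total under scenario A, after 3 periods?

-1344

Let band 1 be 0–9 through band 5 = 40+.
— Period 1 —
Births: 5300 × 0.16 = 848
Band 2: 4500 × 0.956 = 4302
Band 3: 5400 × 0.959 = 5179
Band 4: 18600 × 0.94 = 17484
Band 5: 5300 × 0.929 + 3200 × 0.444 = 4924 + 1421 = 6345
Net migration: Band 1 − 110 → 738; Band 2 + 260 → 4562; Band 3 − 110 → 5069; Band 4 + 280 → 17764; Band 5 − 250 → 6095
→ [738, 4562, 5069, 17764, 6095]
— Period 2 —
Births: 17764 × 0.16 = 2842
Band 2: 738 × 0.956 = 706
Band 3: 4562 × 0.959 = 4375
Band 4: 5069 × 0.94 = 4765
Band 5: 17764 × 0.929 + 6095 × 0.444 = 16503 + 2706 = 19209
Net migration: Band 1 − 110 → 2732; Band 2 + 260 → 966; Band 3 − 110 → 4265; Band 4 + 280 → 5045; Band 5 − 250 → 18959
→ [2732, 966, 4265, 5045, 18959]
— Period 3 —
Births: 5045 × 0.16 = 807
Band 2: 2732 × 0.956 = 2612
Band 3: 966 × 0.959 = 926
Band 4: 4265 × 0.94 = 4009
Band 5: 5045 × 0.929 + 18959 × 0.444 = 4687 + 8418 = 13105
Net migration: Band 1 − 110 → 697; Band 2 + 260 → 2872; Band 3 − 110 → 816; Band 4 + 280 → 4289; Band 5 − 250 → 12855
→ [697, 2872, 816, 4289, 12855]
Scenario A total after 3 periods: 21529
Scenario B projection —
— Period 1 —
Births: 5300 × 0.11 = 583
Band 2: 4500 × 0.956 = 4302
Band 3: 5400 × 0.959 = 5179
Band 4: 18600 × 0.94 = 17484
Band 5: 5300 × 0.929 + 3200 × 0.444 = 4924 + 1421 = 6345
Net migration: Band 1 − 110 → 473; Band 2 + 260 → 4562; Band 3 − 110 → 5069; Band 4 + 280 → 17764; Band 5 − 250 → 6095
→ [473, 4562, 5069, 17764, 6095]
— Period 2 —
Births: 17764 × 0.11 = 1954
Band 2: 473 × 0.956 = 452
Band 3: 4562 × 0.959 = 4375
Band 4: 5069 × 0.94 = 4765
Band 5: 17764 × 0.929 + 6095 × 0.444 = 16503 + 2706 = 19209
Net migration: Band 1 − 110 → 1844; Band 2 + 260 → 712; Band 3 − 110 → 4265; Band 4 + 280 → 5045; Band 5 − 250 → 18959
→ [1844, 712, 4265, 5045, 18959]
— Period 3 —
Births: 5045 × 0.11 = 555
Band 2: 1844 × 0.956 = 1763
Band 3: 712 × 0.959 = 683
Band 4: 4265 × 0.94 = 4009
Band 5: 5045 × 0.929 + 18959 × 0.444 = 4687 + 8418 = 13105
Net migration: Band 1 − 110 → 445; Band 2 + 260 → 2023; Band 3 − 110 → 573; Band 4 + 280 → 4289; Band 5 − 250 → 12855
→ [445, 2023, 573, 4289, 12855]
Scenario B total after 3 periods: 20185
Difference B − A = 20185 − 21529 = -1344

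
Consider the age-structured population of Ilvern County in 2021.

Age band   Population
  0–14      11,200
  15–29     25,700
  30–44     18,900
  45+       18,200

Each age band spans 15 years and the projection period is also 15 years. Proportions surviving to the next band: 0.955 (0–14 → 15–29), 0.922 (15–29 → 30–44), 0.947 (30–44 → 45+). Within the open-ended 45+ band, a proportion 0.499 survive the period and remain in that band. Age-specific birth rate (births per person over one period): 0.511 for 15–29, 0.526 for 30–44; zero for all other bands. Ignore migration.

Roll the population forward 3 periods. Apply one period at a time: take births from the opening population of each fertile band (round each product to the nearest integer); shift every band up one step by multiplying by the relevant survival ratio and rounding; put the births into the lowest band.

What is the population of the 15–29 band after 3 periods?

17123

Period 1.
Births: 25700 * 0.511 = 13133, 18900 * 0.526 = 9941 — total 23074
15–29: 11200 * 0.955 = 10696
30–44: 25700 * 0.922 = 23695
45+: 18900 * 0.947 + 18200 * 0.499 = 17898 + 9082 = 26980
Population now: 0–14=23074, 15–29=10696, 30–44=23695, 45+=26980
Period 2.
Births: 10696 * 0.511 = 5466, 23695 * 0.526 = 12464 — total 17930
15–29: 23074 * 0.955 = 22036
30–44: 10696 * 0.922 = 9862
45+: 23695 * 0.947 + 26980 * 0.499 = 22439 + 13463 = 35902
Population now: 0–14=17930, 15–29=22036, 30–44=9862, 45+=35902
Period 3.
Births: 22036 * 0.511 = 11260, 9862 * 0.526 = 5187 — total 16447
15–29: 17930 * 0.955 = 17123
30–44: 22036 * 0.922 = 20317
45+: 9862 * 0.947 + 35902 * 0.499 = 9339 + 17915 = 27254
Population now: 0–14=16447, 15–29=17123, 30–44=20317, 45+=27254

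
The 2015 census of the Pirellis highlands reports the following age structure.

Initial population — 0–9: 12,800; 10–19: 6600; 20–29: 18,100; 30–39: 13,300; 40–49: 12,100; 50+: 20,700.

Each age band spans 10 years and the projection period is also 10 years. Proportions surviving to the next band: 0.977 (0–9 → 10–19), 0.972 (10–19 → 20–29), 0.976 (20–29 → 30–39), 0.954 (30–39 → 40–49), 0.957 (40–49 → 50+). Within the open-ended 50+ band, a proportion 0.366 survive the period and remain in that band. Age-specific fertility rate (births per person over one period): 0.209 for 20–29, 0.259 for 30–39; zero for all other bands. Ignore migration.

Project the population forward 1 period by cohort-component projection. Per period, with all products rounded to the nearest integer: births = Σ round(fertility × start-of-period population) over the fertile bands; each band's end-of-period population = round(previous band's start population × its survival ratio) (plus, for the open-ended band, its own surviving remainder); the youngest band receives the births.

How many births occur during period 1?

Period 1.
Births: 18100 × 0.209 = 3783  |  13300 × 0.259 = 3445 → 7228
10–19: 12800 × 0.977 = 12506
20–29: 6600 × 0.972 = 6415
30–39: 18100 × 0.976 = 17666
40–49: 13300 × 0.954 = 12688
50+: 12100 × 0.957 + 20700 × 0.366 = 11580 + 7576 = 19156
End of period: [7228, 12506, 6415, 17666, 12688, 19156]

7228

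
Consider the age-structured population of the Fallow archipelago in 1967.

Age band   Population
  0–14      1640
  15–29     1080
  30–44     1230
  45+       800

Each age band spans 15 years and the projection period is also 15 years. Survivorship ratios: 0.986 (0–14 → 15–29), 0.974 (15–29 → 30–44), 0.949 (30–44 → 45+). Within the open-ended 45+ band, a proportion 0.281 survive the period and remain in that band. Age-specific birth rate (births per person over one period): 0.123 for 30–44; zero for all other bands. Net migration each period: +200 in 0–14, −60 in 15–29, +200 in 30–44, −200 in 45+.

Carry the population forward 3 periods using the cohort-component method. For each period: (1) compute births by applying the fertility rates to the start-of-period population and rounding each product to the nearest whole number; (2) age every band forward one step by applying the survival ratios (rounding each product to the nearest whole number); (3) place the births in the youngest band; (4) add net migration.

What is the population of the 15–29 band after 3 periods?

Let group 1 be 0–14 through group 4 = 45+.
— Period 1 —
Births: 1230 × 0.123 = 151
Group 2: 1640 × 0.986 = 1617
Group 3: 1080 × 0.974 = 1052
Group 4: 1230 × 0.949 + 800 × 0.281 = 1167 + 225 = 1392
Net migration: Group 1 + 200 → 351; Group 2 − 60 → 1557; Group 3 + 200 → 1252; Group 4 − 200 → 1192
End of period: [351, 1557, 1252, 1192]
— Period 2 —
Births: 1252 × 0.123 = 154
Group 2: 351 × 0.986 = 346
Group 3: 1557 × 0.974 = 1517
Group 4: 1252 × 0.949 + 1192 × 0.281 = 1188 + 335 = 1523
Net migration: Group 1 + 200 → 354; Group 2 − 60 → 286; Group 3 + 200 → 1717; Group 4 − 200 → 1323
End of period: [354, 286, 1717, 1323]
— Period 3 —
Births: 1717 × 0.123 = 211
Group 2: 354 × 0.986 = 349
Group 3: 286 × 0.974 = 279
Group 4: 1717 × 0.949 + 1323 × 0.281 = 1629 + 372 = 2001
Net migration: Group 1 + 200 → 411; Group 2 − 60 → 289; Group 3 + 200 → 479; Group 4 − 200 → 1801
End of period: [411, 289, 479, 1801]

289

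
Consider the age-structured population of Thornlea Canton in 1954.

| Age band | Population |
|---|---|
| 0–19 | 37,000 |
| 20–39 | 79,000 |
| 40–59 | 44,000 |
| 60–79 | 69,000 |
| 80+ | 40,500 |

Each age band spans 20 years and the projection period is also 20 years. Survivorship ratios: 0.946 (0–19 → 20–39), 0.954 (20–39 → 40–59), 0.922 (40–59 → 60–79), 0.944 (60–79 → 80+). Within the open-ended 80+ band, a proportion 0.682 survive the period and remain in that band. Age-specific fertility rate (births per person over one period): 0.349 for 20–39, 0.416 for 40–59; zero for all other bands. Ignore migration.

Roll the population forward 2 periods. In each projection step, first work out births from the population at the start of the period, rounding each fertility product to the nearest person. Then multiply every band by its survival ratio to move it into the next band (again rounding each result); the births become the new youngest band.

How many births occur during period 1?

45875

Let group 1 be 0–19 through group 5 = 80+.
After projecting period 1:
Births: 79000 × 0.349 = 27571  |  44000 × 0.416 = 18304 — total 45875
Group 2: 37000 × 0.946 = 35002
Group 3: 79000 × 0.954 = 75366
Group 4: 44000 × 0.922 = 40568
Group 5: 69000 × 0.944 + 40500 × 0.682 = 65136 + 27621 = 92757
Population now: 0–19=45875, 20–39=35002, 40–59=75366, 60–79=40568, 80+=92757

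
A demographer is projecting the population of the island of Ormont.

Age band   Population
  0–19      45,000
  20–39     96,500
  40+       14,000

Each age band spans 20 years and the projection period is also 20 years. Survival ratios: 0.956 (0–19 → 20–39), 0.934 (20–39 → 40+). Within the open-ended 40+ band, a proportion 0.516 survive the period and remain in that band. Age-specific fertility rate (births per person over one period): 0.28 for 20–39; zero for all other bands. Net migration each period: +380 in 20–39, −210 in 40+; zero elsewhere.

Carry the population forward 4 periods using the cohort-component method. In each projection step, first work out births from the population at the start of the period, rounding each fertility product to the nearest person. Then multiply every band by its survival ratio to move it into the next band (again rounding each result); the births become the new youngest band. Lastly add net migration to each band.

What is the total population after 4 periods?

58358

Numbering the bands 1..3 from youngest to oldest:
[period 1]
Births: 96500 * 0.28 = 27020
Band 2: 45000 * 0.956 = 43020
Band 3: 96500 * 0.934 + 14000 * 0.516 = 90131 + 7224 = 97355
Net migration: Band 2 + 380 → 43400; Band 3 − 210 → 97145
End of period: [27020, 43400, 97145]
[period 2]
Births: 43400 * 0.28 = 12152
Band 2: 27020 * 0.956 = 25831
Band 3: 43400 * 0.934 + 97145 * 0.516 = 40536 + 50127 = 90663
Net migration: Band 2 + 380 → 26211; Band 3 − 210 → 90453
End of period: [12152, 26211, 90453]
[period 3]
Births: 26211 * 0.28 = 7339
Band 2: 12152 * 0.956 = 11617
Band 3: 26211 * 0.934 + 90453 * 0.516 = 24481 + 46674 = 71155
Net migration: Band 2 + 380 → 11997; Band 3 − 210 → 70945
End of period: [7339, 11997, 70945]
[period 4]
Births: 11997 * 0.28 = 3359
Band 2: 7339 * 0.956 = 7016
Band 3: 11997 * 0.934 + 70945 * 0.516 = 11205 + 36608 = 47813
Net migration: Band 2 + 380 → 7396; Band 3 − 210 → 47603
End of period: [3359, 7396, 47603]
Total after period 4: 3359 + 7396 + 47603 = 58358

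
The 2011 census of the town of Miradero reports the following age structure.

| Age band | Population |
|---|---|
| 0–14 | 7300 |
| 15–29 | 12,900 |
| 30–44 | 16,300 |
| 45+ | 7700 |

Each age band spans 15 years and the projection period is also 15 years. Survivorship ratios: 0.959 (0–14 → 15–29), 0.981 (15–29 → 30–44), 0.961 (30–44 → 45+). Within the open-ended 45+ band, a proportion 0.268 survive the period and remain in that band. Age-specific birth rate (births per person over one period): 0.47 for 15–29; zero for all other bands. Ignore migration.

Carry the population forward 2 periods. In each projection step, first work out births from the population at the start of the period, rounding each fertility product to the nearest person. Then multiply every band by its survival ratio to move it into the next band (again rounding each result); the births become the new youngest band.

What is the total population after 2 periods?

Period 1:
Births: 12900 * 0.47 = 6063
15–29: 7300 * 0.959 = 7001
30–44: 12900 * 0.981 = 12655
45+: 16300 * 0.961 + 7700 * 0.268 = 15664 + 2064 = 17728
Population now: 0–14=6063, 15–29=7001, 30–44=12655, 45+=17728
Period 2:
Births: 7001 * 0.47 = 3290
15–29: 6063 * 0.959 = 5814
30–44: 7001 * 0.981 = 6868
45+: 12655 * 0.961 + 17728 * 0.268 = 12161 + 4751 = 16912
Population now: 0–14=3290, 15–29=5814, 30–44=6868, 45+=16912
Total after period 2: 3290 + 5814 + 6868 + 16912 = 32884

32884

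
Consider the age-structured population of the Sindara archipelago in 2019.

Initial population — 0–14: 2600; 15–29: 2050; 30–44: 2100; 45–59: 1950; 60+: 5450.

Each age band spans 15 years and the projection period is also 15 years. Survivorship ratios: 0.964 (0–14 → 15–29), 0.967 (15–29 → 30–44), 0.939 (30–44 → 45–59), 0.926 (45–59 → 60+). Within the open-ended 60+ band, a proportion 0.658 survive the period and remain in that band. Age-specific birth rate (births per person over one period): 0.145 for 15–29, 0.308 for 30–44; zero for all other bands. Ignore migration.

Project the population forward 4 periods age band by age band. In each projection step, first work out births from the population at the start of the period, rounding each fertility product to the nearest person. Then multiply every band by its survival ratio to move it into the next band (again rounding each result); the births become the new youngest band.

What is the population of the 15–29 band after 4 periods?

(Bands numbered youngest = 1 to oldest = 5.)
Period 1.
Births: 2050 × 0.145 = 297 ; 2100 × 0.308 = 647 — total 944
Band 2: 2600 × 0.964 = 2506
Band 3: 2050 × 0.967 = 1982
Band 4: 2100 × 0.939 = 1972
Band 5: 1950 × 0.926 + 5450 × 0.658 = 1806 + 3586 = 5392
→ [944, 2506, 1982, 1972, 5392]
Period 2.
Births: 2506 × 0.145 = 363 ; 1982 × 0.308 = 610 — total 973
Band 2: 944 × 0.964 = 910
Band 3: 2506 × 0.967 = 2423
Band 4: 1982 × 0.939 = 1861
Band 5: 1972 × 0.926 + 5392 × 0.658 = 1826 + 3548 = 5374
→ [973, 910, 2423, 1861, 5374]
Period 3.
Births: 910 × 0.145 = 132 ; 2423 × 0.308 = 746 — total 878
Band 2: 973 × 0.964 = 938
Band 3: 910 × 0.967 = 880
Band 4: 2423 × 0.939 = 2275
Band 5: 1861 × 0.926 + 5374 × 0.658 = 1723 + 3536 = 5259
→ [878, 938, 880, 2275, 5259]
Period 4.
Births: 938 × 0.145 = 136 ; 880 × 0.308 = 271 — total 407
Band 2: 878 × 0.964 = 846
Band 3: 938 × 0.967 = 907
Band 4: 880 × 0.939 = 826
Band 5: 2275 × 0.926 + 5259 × 0.658 = 2107 + 3460 = 5567
→ [407, 846, 907, 826, 5567]

846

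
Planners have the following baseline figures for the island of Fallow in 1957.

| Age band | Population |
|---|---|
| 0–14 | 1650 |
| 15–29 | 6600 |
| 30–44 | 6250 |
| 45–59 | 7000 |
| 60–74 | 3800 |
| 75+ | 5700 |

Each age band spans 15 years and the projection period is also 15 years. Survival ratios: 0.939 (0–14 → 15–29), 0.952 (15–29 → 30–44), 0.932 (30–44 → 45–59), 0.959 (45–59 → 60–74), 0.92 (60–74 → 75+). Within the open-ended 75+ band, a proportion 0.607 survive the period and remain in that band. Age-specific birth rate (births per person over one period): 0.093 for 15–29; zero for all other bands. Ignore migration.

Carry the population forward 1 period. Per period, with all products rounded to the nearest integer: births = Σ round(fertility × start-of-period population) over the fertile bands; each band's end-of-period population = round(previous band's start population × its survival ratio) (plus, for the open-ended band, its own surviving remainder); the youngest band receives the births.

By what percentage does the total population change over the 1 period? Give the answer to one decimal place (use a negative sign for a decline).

Numbering the groups 1..6 from youngest to oldest:
Period 1.
Births: 6600 * 0.093 = 614
Group 2: 1650 * 0.939 = 1549
Group 3: 6600 * 0.952 = 6283
Group 4: 6250 * 0.932 = 5825
Group 5: 7000 * 0.959 = 6713
Group 6: 3800 * 0.92 + 5700 * 0.607 = 3496 + 3460 = 6956
Giving 614 / 1549 / 6283 / 5825 / 6713 / 6956.
Total: 31000 → 27940; change = -3060; percentage change = -9.9%

-9.9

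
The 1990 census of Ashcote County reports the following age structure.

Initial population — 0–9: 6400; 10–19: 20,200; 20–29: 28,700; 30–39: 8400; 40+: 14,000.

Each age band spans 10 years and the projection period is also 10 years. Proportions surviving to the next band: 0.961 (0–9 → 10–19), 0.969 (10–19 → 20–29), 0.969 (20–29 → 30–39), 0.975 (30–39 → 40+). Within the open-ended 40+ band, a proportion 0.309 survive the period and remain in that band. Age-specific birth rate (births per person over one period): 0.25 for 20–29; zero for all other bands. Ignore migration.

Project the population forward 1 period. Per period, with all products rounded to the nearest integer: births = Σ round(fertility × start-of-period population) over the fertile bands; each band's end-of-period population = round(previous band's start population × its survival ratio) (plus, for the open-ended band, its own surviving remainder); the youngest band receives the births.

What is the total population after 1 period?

73225

Numbering the bands 1..5 from youngest to oldest:
— Period 1 —
Births: 28700 * 0.25 = 7175
Band 2: 6400 * 0.961 = 6150
Band 3: 20200 * 0.969 = 19574
Band 4: 28700 * 0.969 = 27810
Band 5: 8400 * 0.975 + 14000 * 0.309 = 8190 + 4326 = 12516
Giving 7175 / 6150 / 19574 / 27810 / 12516.
Total after period 1: 7175 + 6150 + 19574 + 27810 + 12516 = 73225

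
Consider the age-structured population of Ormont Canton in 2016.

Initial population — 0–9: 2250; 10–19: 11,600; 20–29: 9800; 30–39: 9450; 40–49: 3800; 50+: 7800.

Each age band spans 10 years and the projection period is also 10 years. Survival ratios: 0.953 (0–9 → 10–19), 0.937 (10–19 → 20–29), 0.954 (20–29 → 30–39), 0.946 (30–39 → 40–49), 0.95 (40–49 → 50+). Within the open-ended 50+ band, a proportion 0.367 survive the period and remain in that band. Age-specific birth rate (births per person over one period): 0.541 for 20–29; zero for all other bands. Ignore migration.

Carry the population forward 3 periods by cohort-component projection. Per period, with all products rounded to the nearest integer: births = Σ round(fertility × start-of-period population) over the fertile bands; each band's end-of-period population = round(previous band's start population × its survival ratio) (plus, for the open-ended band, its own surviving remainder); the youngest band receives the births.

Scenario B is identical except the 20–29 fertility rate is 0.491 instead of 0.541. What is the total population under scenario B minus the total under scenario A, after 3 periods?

Period 1:
Births: 9800 × 0.541 = 5302
10–19: 2250 × 0.953 = 2144
20–29: 11600 × 0.937 = 10869
30–39: 9800 × 0.954 = 9349
40–49: 9450 × 0.946 = 8940
50+: 3800 × 0.95 + 7800 × 0.367 = 3610 + 2863 = 6473
Population now: 0–9=5302, 10–19=2144, 20–29=10869, 30–39=9349, 40–49=8940, 50+=6473
Period 2:
Births: 10869 × 0.541 = 5880
10–19: 5302 × 0.953 = 5053
20–29: 2144 × 0.937 = 2009
30–39: 10869 × 0.954 = 10369
40–49: 9349 × 0.946 = 8844
50+: 8940 × 0.95 + 6473 × 0.367 = 8493 + 2376 = 10869
Population now: 0–9=5880, 10–19=5053, 20–29=2009, 30–39=10369, 40–49=8844, 50+=10869
Period 3:
Births: 2009 × 0.541 = 1087
10–19: 5880 × 0.953 = 5604
20–29: 5053 × 0.937 = 4735
30–39: 2009 × 0.954 = 1917
40–49: 10369 × 0.946 = 9809
50+: 8844 × 0.95 + 10869 × 0.367 = 8402 + 3989 = 12391
Population now: 0–9=1087, 10–19=5604, 20–29=4735, 30–39=1917, 40–49=9809, 50+=12391
Scenario A total after 3 periods: 35543
Scenario B projection —
Period 1:
Births: 9800 × 0.491 = 4812
10–19: 2250 × 0.953 = 2144
20–29: 11600 × 0.937 = 10869
30–39: 9800 × 0.954 = 9349
40–49: 9450 × 0.946 = 8940
50+: 3800 × 0.95 + 7800 × 0.367 = 3610 + 2863 = 6473
Population now: 0–9=4812, 10–19=2144, 20–29=10869, 30–39=9349, 40–49=8940, 50+=6473
Period 2:
Births: 10869 × 0.491 = 5337
10–19: 4812 × 0.953 = 4586
20–29: 2144 × 0.937 = 2009
30–39: 10869 × 0.954 = 10369
40–49: 9349 × 0.946 = 8844
50+: 8940 × 0.95 + 6473 × 0.367 = 8493 + 2376 = 10869
Population now: 0–9=5337, 10–19=4586, 20–29=2009, 30–39=10369, 40–49=8844, 50+=10869
Period 3:
Births: 2009 × 0.491 = 986
10–19: 5337 × 0.953 = 5086
20–29: 4586 × 0.937 = 4297
30–39: 2009 × 0.954 = 1917
40–49: 10369 × 0.946 = 9809
50+: 8844 × 0.95 + 10869 × 0.367 = 8402 + 3989 = 12391
Population now: 0–9=986, 10–19=5086, 20–29=4297, 30–39=1917, 40–49=9809, 50+=12391
Scenario B total after 3 periods: 34486
Difference B − A = 34486 − 35543 = -1057

-1057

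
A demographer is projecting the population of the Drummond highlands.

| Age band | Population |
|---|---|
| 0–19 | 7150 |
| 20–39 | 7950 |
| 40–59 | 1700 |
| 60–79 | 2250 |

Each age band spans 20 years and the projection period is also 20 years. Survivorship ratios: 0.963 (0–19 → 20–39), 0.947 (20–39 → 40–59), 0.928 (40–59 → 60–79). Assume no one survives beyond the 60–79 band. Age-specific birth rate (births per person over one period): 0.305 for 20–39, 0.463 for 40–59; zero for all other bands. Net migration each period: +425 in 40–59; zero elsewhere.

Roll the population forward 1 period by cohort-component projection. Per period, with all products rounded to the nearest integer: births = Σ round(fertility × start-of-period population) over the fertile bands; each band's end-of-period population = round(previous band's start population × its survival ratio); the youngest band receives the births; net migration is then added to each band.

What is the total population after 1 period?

Numbering the bands 1..4 from youngest to oldest:
After projecting period 1:
Births: 7950 × 0.305 = 2425  |  1700 × 0.463 = 787 → 3212
Band 2: 7150 × 0.963 = 6885
Band 3: 7950 × 0.947 = 7529
Band 4: 1700 × 0.928 = 1578
Net migration: Band 3 + 425 → 7954
Population now: 0–19=3212, 20–39=6885, 40–59=7954, 60–79=1578
Total after period 1: 3212 + 6885 + 7954 + 1578 = 19629

19629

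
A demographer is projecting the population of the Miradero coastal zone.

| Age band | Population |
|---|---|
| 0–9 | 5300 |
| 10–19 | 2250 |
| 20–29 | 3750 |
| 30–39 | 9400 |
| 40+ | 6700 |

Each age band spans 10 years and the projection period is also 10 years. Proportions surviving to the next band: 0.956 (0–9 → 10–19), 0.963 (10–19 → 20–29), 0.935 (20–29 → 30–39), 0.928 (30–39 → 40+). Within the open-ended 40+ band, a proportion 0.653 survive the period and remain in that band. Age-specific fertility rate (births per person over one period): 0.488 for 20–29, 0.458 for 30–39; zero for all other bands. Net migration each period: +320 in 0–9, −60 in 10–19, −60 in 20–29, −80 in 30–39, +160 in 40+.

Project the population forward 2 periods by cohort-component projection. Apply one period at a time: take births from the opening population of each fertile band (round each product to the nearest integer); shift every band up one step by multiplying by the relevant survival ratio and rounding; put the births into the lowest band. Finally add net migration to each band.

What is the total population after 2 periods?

Numbering the bands 1..5 from youngest to oldest:
Period 1:
Births: 3750 × 0.488 = 1830, 9400 × 0.458 = 4305 → total 6135
Band 2: 5300 × 0.956 = 5067
Band 3: 2250 × 0.963 = 2167
Band 4: 3750 × 0.935 = 3506
Band 5: 9400 × 0.928 + 6700 × 0.653 = 8723 + 4375 = 13098
Net migration: Band 1 + 320 → 6455; Band 2 − 60 → 5007; Band 3 − 60 → 2107; Band 4 − 80 → 3426; Band 5 + 160 → 13258
Giving 6455 / 5007 / 2107 / 3426 / 13258.
Period 2:
Births: 2107 × 0.488 = 1028, 3426 × 0.458 = 1569 → total 2597
Band 2: 6455 × 0.956 = 6171
Band 3: 5007 × 0.963 = 4822
Band 4: 2107 × 0.935 = 1970
Band 5: 3426 × 0.928 + 13258 × 0.653 = 3179 + 8657 = 11836
Net migration: Band 1 + 320 → 2917; Band 2 − 60 → 6111; Band 3 − 60 → 4762; Band 4 − 80 → 1890; Band 5 + 160 → 11996
Giving 2917 / 6111 / 4762 / 1890 / 11996.
Total after period 2: 2917 + 6111 + 4762 + 1890 + 11996 = 27676

27676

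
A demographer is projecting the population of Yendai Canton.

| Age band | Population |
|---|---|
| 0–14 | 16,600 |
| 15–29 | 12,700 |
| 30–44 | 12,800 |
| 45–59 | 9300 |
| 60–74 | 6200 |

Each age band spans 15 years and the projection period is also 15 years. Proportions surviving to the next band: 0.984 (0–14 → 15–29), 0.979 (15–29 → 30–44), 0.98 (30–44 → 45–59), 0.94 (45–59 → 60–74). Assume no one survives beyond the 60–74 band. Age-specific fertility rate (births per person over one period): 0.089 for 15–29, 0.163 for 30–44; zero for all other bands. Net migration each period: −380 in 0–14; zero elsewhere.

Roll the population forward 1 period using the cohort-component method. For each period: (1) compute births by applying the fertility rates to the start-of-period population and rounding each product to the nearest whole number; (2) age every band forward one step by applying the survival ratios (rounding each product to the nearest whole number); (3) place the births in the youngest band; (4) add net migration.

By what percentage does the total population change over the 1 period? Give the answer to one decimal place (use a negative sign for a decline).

-8.2

[period 1]
Births: 12700 × 0.089 = 1130, 12800 × 0.163 = 2086 → total 3216
15–29: 16600 × 0.984 = 16334
30–44: 12700 × 0.979 = 12433
45–59: 12800 × 0.98 = 12544
60–74: 9300 × 0.94 = 8742
Net migration: 0–14 − 380 → 2836
Population now: 0–14=2836, 15–29=16334, 30–44=12433, 45–59=12544, 60–74=8742
Total: 57600 → 52889; change = -4711; percentage change = -8.2%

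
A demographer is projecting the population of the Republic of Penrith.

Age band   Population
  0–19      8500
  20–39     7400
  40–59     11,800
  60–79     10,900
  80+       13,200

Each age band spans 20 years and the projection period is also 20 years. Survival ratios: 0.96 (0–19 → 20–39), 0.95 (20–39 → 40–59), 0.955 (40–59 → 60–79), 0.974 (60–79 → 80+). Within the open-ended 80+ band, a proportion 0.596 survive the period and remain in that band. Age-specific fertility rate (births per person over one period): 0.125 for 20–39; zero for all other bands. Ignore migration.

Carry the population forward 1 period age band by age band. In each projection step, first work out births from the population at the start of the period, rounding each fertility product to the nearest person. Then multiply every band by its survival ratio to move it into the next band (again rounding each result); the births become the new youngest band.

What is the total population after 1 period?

45868

Period 1:
Births: 7400 × 0.125 = 925
20–39: 8500 × 0.96 = 8160
40–59: 7400 × 0.95 = 7030
60–79: 11800 × 0.955 = 11269
80+: 10900 × 0.974 + 13200 × 0.596 = 10617 + 7867 = 18484
Giving 925 / 8160 / 7030 / 11269 / 18484.
Total after period 1: 925 + 8160 + 7030 + 11269 + 18484 = 45868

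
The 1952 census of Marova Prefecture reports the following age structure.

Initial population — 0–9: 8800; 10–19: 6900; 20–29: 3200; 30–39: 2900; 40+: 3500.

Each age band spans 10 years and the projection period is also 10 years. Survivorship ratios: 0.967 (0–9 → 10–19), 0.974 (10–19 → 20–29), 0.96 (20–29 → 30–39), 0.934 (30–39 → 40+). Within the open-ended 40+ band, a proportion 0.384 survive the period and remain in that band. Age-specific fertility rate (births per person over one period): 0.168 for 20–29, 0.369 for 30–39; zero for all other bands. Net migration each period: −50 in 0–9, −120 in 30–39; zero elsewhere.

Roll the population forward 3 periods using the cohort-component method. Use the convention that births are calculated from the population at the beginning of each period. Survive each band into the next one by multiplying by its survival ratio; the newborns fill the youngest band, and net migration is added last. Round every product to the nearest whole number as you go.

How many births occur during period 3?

Call the bands 1 to 5, youngest first.
After projecting period 1:
Births: 3200 × 0.168 = 538  |  2900 × 0.369 = 1070 → total 1608
Band 2: 8800 × 0.967 = 8510
Band 3: 6900 × 0.974 = 6721
Band 4: 3200 × 0.96 = 3072
Band 5: 2900 × 0.934 + 3500 × 0.384 = 2709 + 1344 = 4053
Net migration: Band 1 − 50 → 1558; Band 4 − 120 → 2952
End of period: [1558, 8510, 6721, 2952, 4053]
After projecting period 2:
Births: 6721 × 0.168 = 1129  |  2952 × 0.369 = 1089 → total 2218
Band 2: 1558 × 0.967 = 1507
Band 3: 8510 × 0.974 = 8289
Band 4: 6721 × 0.96 = 6452
Band 5: 2952 × 0.934 + 4053 × 0.384 = 2757 + 1556 = 4313
Net migration: Band 1 − 50 → 2168; Band 4 − 120 → 6332
End of period: [2168, 1507, 8289, 6332, 4313]
After projecting period 3:
Births: 8289 × 0.168 = 1393  |  6332 × 0.369 = 2337 → total 3730
Band 2: 2168 × 0.967 = 2096
Band 3: 1507 × 0.974 = 1468
Band 4: 8289 × 0.96 = 7957
Band 5: 6332 × 0.934 + 4313 × 0.384 = 5914 + 1656 = 7570
Net migration: Band 1 − 50 → 3680; Band 4 − 120 → 7837
End of period: [3680, 2096, 1468, 7837, 7570]

3730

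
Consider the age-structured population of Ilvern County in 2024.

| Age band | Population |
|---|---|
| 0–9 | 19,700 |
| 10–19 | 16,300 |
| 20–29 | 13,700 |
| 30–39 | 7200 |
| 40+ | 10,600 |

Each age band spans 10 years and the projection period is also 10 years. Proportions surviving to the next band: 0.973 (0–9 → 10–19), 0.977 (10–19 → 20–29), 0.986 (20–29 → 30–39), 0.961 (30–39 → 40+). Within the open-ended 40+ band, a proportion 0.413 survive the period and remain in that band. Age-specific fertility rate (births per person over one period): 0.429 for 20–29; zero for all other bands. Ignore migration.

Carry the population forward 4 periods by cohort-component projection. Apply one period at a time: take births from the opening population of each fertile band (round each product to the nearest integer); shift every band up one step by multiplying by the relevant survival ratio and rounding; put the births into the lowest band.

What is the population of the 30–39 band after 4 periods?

5508

Let group 1 be 0–9 through group 5 = 40+.
Period 1.
Births: 13700 × 0.429 = 5877
Group 2: 19700 × 0.973 = 19168
Group 3: 16300 × 0.977 = 15925
Group 4: 13700 × 0.986 = 13508
Group 5: 7200 × 0.961 + 10600 × 0.413 = 6919 + 4378 = 11297
→ [5877, 19168, 15925, 13508, 11297]
Period 2.
Births: 15925 × 0.429 = 6832
Group 2: 5877 × 0.973 = 5718
Group 3: 19168 × 0.977 = 18727
Group 4: 15925 × 0.986 = 15702
Group 5: 13508 × 0.961 + 11297 × 0.413 = 12981 + 4666 = 17647
→ [6832, 5718, 18727, 15702, 17647]
Period 3.
Births: 18727 × 0.429 = 8034
Group 2: 6832 × 0.973 = 6648
Group 3: 5718 × 0.977 = 5586
Group 4: 18727 × 0.986 = 18465
Group 5: 15702 × 0.961 + 17647 × 0.413 = 15090 + 7288 = 22378
→ [8034, 6648, 5586, 18465, 22378]
Period 4.
Births: 5586 × 0.429 = 2396
Group 2: 8034 × 0.973 = 7817
Group 3: 6648 × 0.977 = 6495
Group 4: 5586 × 0.986 = 5508
Group 5: 18465 × 0.961 + 22378 × 0.413 = 17745 + 9242 = 26987
→ [2396, 7817, 6495, 5508, 26987]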